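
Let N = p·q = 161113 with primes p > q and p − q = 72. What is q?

Since p = q + 72, we have 161113 = q(q + 72), so q² + 72q − 161113 = 0.
Discriminant: 72² + 4·161113 = 5184 + 644452 = 649636; √649636 = 806.
q = (−72 + 806)/2 = 367, and p = q + 72 = 439.
Check: 367 · 439 = 161113.

367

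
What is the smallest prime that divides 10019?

10019 is odd.
Digit sum 11, not divisible by 3.
Ends in 9: not divisible by 5.
7: 10019 = 7·1431 + 2
11: 10019 = 11·910 + 9
13: 10019 = 13·770 + 9
17: 10019 = 17·589 + 6
19: 10019 = 19·527 + 6
23: 10019 = 23·435 + 14
29: 10019 = 29·345 + 14
31: 10019 = 31·323 + 6
37: 10019 = 37·270 + 29
41: 10019 = 41·244 + 15
43: 10019 = 43·233

43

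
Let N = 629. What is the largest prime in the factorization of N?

37

629 = 17 · 37
37 is prime.
So 629 = 17 · 37; the largest prime factor is 37.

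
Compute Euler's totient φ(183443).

Factor: 183443 = 13 · 103 · 137.
φ(183443) = (13−1) · (103−1) · (137−1) = 12 · 102 · 136 = 166464.

166464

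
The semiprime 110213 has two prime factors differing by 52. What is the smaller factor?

Since p = q + 52, we have 110213 = q(q + 52), so q² + 52q − 110213 = 0.
Discriminant: 52² + 4·110213 = 2704 + 440852 = 443556; √443556 = 666.
q = (−52 + 666)/2 = 307, and p = q + 52 = 359.
Check: 307 · 359 = 110213.

307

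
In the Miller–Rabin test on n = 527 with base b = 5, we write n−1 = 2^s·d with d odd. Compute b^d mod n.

527 − 1 = 526 = 2^1 · 263, so d = 263.
5^1 ≡ 5 (mod 527)
5^2 ≡ 5^2 = 25 ≡ 25 (mod 527)
5^4 ≡ 25^2 = 625 ≡ 98 (mod 527)
5^8 ≡ 98^2 = 9604 ≡ 118 (mod 527)
5^16 ≡ 118^2 = 13924 ≡ 222 (mod 527)
5^32 ≡ 222^2 = 49284 ≡ 273 (mod 527)
5^64 ≡ 273^2 = 74529 ≡ 222 (mod 527)
5^128 ≡ 222^2 = 49284 ≡ 273 (mod 527)
5^256 ≡ 273^2 = 74529 ≡ 222 (mod 527)
263 = 256 + 4 + 2 + 1 in binary powers of 2.
So 5^263 ≡ 222 · 98 · 25 · 5 ≡ 180 (mod 527).
Squaring chain: 180; never reaches −1, so base 5 is a Miller–Rabin witness that 527 is composite.

180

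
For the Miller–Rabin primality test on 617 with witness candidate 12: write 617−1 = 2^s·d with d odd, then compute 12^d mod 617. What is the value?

478

617 − 1 = 616 = 2^3 · 77, so d = 77.
12^1 ≡ 12 (mod 617)
12^2 ≡ 12^2 = 144 ≡ 144 (mod 617)
12^4 ≡ 144^2 = 20736 ≡ 375 (mod 617)
12^8 ≡ 375^2 = 140625 ≡ 566 (mod 617)
12^16 ≡ 566^2 = 320356 ≡ 133 (mod 617)
12^32 ≡ 133^2 = 17689 ≡ 413 (mod 617)
12^64 ≡ 413^2 = 170569 ≡ 277 (mod 617)
77 = 64 + 8 + 4 + 1 in binary powers of 2.
So 12^77 ≡ 277 · 566 · 375 · 12 ≡ 478 (mod 617).
Squaring chain: 478 → 194 → 616; reaches −1, so base 12 does not prove 617 composite.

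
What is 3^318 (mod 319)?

3^1 ≡ 3 (mod 319)
3^2 ≡ 3^2 = 9 ≡ 9 (mod 319)
3^4 ≡ 9^2 = 81 ≡ 81 (mod 319)
3^8 ≡ 81^2 = 6561 ≡ 181 (mod 319)
3^16 ≡ 181^2 = 32761 ≡ 223 (mod 319)
3^32 ≡ 223^2 = 49729 ≡ 284 (mod 319)
3^64 ≡ 284^2 = 80656 ≡ 268 (mod 319)
3^128 ≡ 268^2 = 71824 ≡ 49 (mod 319)
3^256 ≡ 49^2 = 2401 ≡ 168 (mod 319)
318 = 256 + 32 + 16 + 8 + 4 + 2 in binary powers of 2.
So 3^318 ≡ 168 · 284 · 223 · 181 · 81 · 9 ≡ 5 (mod 319).
Since 5 ≠ 1, base 3 is a Fermat witness: 319 is composite.

5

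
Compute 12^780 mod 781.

12^1 ≡ 12 (mod 781)
12^2 ≡ 12^2 = 144 ≡ 144 (mod 781)
12^4 ≡ 144^2 = 20736 ≡ 430 (mod 781)
12^8 ≡ 430^2 = 184900 ≡ 584 (mod 781)
12^16 ≡ 584^2 = 341056 ≡ 540 (mod 781)
12^32 ≡ 540^2 = 291600 ≡ 287 (mod 781)
12^64 ≡ 287^2 = 82369 ≡ 364 (mod 781)
12^128 ≡ 364^2 = 132496 ≡ 507 (mod 781)
12^256 ≡ 507^2 = 257049 ≡ 100 (mod 781)
12^512 ≡ 100^2 = 10000 ≡ 628 (mod 781)
780 = 512 + 256 + 8 + 4 in binary powers of 2.
So 12^780 ≡ 628 · 100 · 584 · 430 ≡ 529 (mod 781).
Since 529 ≠ 1, base 12 is a Fermat witness: 781 is composite.

529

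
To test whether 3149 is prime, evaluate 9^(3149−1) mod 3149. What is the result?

9^1 ≡ 9 (mod 3149)
9^2 ≡ 9^2 = 81 ≡ 81 (mod 3149)
9^4 ≡ 81^2 = 6561 ≡ 263 (mod 3149)
9^8 ≡ 263^2 = 69169 ≡ 3040 (mod 3149)
9^16 ≡ 3040^2 = 9241600 ≡ 2434 (mod 3149)
9^32 ≡ 2434^2 = 5924356 ≡ 1087 (mod 3149)
9^64 ≡ 1087^2 = 1181569 ≡ 694 (mod 3149)
9^128 ≡ 694^2 = 481636 ≡ 2988 (mod 3149)
9^256 ≡ 2988^2 = 8928144 ≡ 729 (mod 3149)
9^512 ≡ 729^2 = 531441 ≡ 2409 (mod 3149)
9^1024 ≡ 2409^2 = 5803281 ≡ 2823 (mod 3149)
9^2048 ≡ 2823^2 = 7969329 ≡ 2359 (mod 3149)
3148 = 2048 + 1024 + 64 + 8 + 4 in binary powers of 2.
So 9^3148 ≡ 2359 · 2823 · 694 · 3040 · 263 ≡ 2493 (mod 3149).
Since 2493 ≠ 1, base 9 is a Fermat witness: 3149 is composite.

2493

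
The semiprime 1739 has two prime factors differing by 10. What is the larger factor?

Since p = q + 10, we have 1739 = q(q + 10), so q² + 10q − 1739 = 0.
Discriminant: 10² + 4·1739 = 100 + 6956 = 7056; √7056 = 84.
q = (−10 + 84)/2 = 37, and p = q + 10 = 47.
Check: 37 · 47 = 1739.

47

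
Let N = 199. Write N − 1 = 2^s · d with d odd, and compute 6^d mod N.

198

199 − 1 = 198 = 2^1 · 99, so d = 99.
6^1 ≡ 6 (mod 199)
6^2 ≡ 6^2 = 36 ≡ 36 (mod 199)
6^4 ≡ 36^2 = 1296 ≡ 102 (mod 199)
6^8 ≡ 102^2 = 10404 ≡ 56 (mod 199)
6^16 ≡ 56^2 = 3136 ≡ 151 (mod 199)
6^32 ≡ 151^2 = 22801 ≡ 115 (mod 199)
6^64 ≡ 115^2 = 13225 ≡ 91 (mod 199)
99 = 64 + 32 + 2 + 1 in binary powers of 2.
So 6^99 ≡ 91 · 115 · 36 · 6 ≡ 198 (mod 199).
Since 6^d ≡ 198 (mod 199), base 6 does not prove 199 composite.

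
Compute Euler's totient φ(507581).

Factor: 507581 = 53 · 61 · 157.
φ(507581) = (53−1) · (61−1) · (157−1) = 52 · 60 · 156 = 486720.

486720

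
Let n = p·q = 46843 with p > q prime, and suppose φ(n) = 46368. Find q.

φ(n) = (p−1)(q−1) = n − (p+q) + 1, so p + q = 46843 − 46368 + 1 = 476.
p and q are the roots of t² − 476t + 46843 = 0.
Discriminant: 476² − 4·46843 = 226576 − 187372 = 39204; √39204 = 198.
q = (476 − 198)/2 = 139, p = (476 + 198)/2 = 337.
Check: 139 · 337 = 46843.

139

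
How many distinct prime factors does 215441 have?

4

215441 = 17 · 12673
12673 = 19 · 667
667 = 23 · 29
215441 = 17 · 19 · 23 · 29, which has 4 distinct prime factors.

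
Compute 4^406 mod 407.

4^1 ≡ 4 (mod 407)
4^2 ≡ 4^2 = 16 ≡ 16 (mod 407)
4^4 ≡ 16^2 = 256 ≡ 256 (mod 407)
4^8 ≡ 256^2 = 65536 ≡ 9 (mod 407)
4^16 ≡ 9^2 = 81 ≡ 81 (mod 407)
4^32 ≡ 81^2 = 6561 ≡ 49 (mod 407)
4^64 ≡ 49^2 = 2401 ≡ 366 (mod 407)
4^128 ≡ 366^2 = 133956 ≡ 53 (mod 407)
4^256 ≡ 53^2 = 2809 ≡ 367 (mod 407)
406 = 256 + 128 + 16 + 4 + 2 in binary powers of 2.
So 4^406 ≡ 367 · 53 · 81 · 256 · 16 ≡ 70 (mod 407).
Since 70 ≠ 1, base 4 is a Fermat witness: 407 is composite.

70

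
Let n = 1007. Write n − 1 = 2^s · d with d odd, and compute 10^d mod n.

876

1007 − 1 = 1006 = 2^1 · 503, so d = 503.
10^1 ≡ 10 (mod 1007)
10^2 ≡ 10^2 = 100 ≡ 100 (mod 1007)
10^4 ≡ 100^2 = 10000 ≡ 937 (mod 1007)
10^8 ≡ 937^2 = 877969 ≡ 872 (mod 1007)
10^16 ≡ 872^2 = 760384 ≡ 99 (mod 1007)
10^32 ≡ 99^2 = 9801 ≡ 738 (mod 1007)
10^64 ≡ 738^2 = 544644 ≡ 864 (mod 1007)
10^128 ≡ 864^2 = 746496 ≡ 309 (mod 1007)
10^256 ≡ 309^2 = 95481 ≡ 823 (mod 1007)
503 = 256 + 128 + 64 + 32 + 16 + 4 + 2 + 1 in binary powers of 2.
So 10^503 ≡ 823 · 309 · 864 · 738 · 99 · 937 · 100 · 10 ≡ 876 (mod 1007).
Squaring chain: 876; never reaches −1, so base 10 is a Miller–Rabin witness that 1007 is composite.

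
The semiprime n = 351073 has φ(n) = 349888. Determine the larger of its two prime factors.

617

φ(n) = (p−1)(q−1) = n − (p+q) + 1, so p + q = 351073 − 349888 + 1 = 1186.
p and q are the roots of t² − 1186t + 351073 = 0.
Discriminant: 1186² − 4·351073 = 1406596 − 1404292 = 2304; √2304 = 48.
q = (1186 − 48)/2 = 569, p = (1186 + 48)/2 = 617.
Check: 569 · 617 = 351073.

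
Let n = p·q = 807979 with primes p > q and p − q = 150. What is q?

827

Since p = q + 150, we have 807979 = q(q + 150), so q² + 150q − 807979 = 0.
Discriminant: 150² + 4·807979 = 22500 + 3231916 = 3254416; √3254416 = 1804.
q = (−150 + 1804)/2 = 827, and p = q + 150 = 977.
Check: 827 · 977 = 807979.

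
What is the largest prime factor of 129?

129 = 3 · 43
43 is prime.
So 129 = 3 · 43; the largest prime factor is 43.

43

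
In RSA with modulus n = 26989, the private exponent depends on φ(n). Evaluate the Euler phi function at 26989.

26656

Factor: 26989 = 137 · 197.
φ(26989) = (137−1) · (197−1) = 136 · 196 = 26656.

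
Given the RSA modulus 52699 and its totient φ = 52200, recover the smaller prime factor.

φ(n) = (p−1)(q−1) = n − (p+q) + 1, so p + q = 52699 − 52200 + 1 = 500.
p and q are the roots of t² − 500t + 52699 = 0.
Discriminant: 500² − 4·52699 = 250000 − 210796 = 39204; √39204 = 198.
q = (500 − 198)/2 = 151, p = (500 + 198)/2 = 349.
Check: 151 · 349 = 52699.

151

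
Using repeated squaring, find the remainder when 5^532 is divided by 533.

508

5^1 ≡ 5 (mod 533)
5^2 ≡ 5^2 = 25 ≡ 25 (mod 533)
5^4 ≡ 25^2 = 625 ≡ 92 (mod 533)
5^8 ≡ 92^2 = 8464 ≡ 469 (mod 533)
5^16 ≡ 469^2 = 219961 ≡ 365 (mod 533)
5^32 ≡ 365^2 = 133225 ≡ 508 (mod 533)
5^64 ≡ 508^2 = 258064 ≡ 92 (mod 533)
5^128 ≡ 92^2 = 8464 ≡ 469 (mod 533)
5^256 ≡ 469^2 = 219961 ≡ 365 (mod 533)
5^512 ≡ 365^2 = 133225 ≡ 508 (mod 533)
532 = 512 + 16 + 4 in binary powers of 2.
So 5^532 ≡ 508 · 365 · 92 ≡ 508 (mod 533).
Since 508 ≠ 1, base 5 is a Fermat witness: 533 is composite.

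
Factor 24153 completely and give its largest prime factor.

97

24153 = 3 · 8051
8051 = 83 · 97
97 is prime.
So 24153 = 3 · 83 · 97; the largest prime factor is 97.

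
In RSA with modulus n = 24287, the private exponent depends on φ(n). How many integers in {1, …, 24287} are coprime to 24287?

23976

Factor: 24287 = 149 · 163.
φ(24287) = (149−1) · (163−1) = 148 · 162 = 23976.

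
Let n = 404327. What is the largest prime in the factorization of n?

404327 = 7 · 57761
57761 = 11 · 5251
5251 = 59 · 89
89 is prime.
So 404327 = 7 · 11 · 59 · 89; the largest prime factor is 89.

89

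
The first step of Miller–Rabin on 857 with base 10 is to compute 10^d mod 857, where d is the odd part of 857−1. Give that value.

506

857 − 1 = 856 = 2^3 · 107, so d = 107.
10^1 ≡ 10 (mod 857)
10^2 ≡ 10^2 = 100 ≡ 100 (mod 857)
10^4 ≡ 100^2 = 10000 ≡ 573 (mod 857)
10^8 ≡ 573^2 = 328329 ≡ 98 (mod 857)
10^16 ≡ 98^2 = 9604 ≡ 177 (mod 857)
10^32 ≡ 177^2 = 31329 ≡ 477 (mod 857)
10^64 ≡ 477^2 = 227529 ≡ 424 (mod 857)
107 = 64 + 32 + 8 + 2 + 1 in binary powers of 2.
So 10^107 ≡ 424 · 477 · 98 · 100 · 10 ≡ 506 (mod 857).
Squaring chain: 506 → 650 → 856; reaches −1, so base 10 does not prove 857 composite.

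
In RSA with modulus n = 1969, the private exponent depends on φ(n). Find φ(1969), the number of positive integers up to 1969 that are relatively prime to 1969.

Factor: 1969 = 11 · 179.
φ(1969) = (11−1) · (179−1) = 10 · 178 = 1780.

1780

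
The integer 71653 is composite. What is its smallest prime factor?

79

71653 is odd.
Digit sum 22, not divisible by 3.
Ends in 3: not divisible by 5.
7: 71653 = 7·10236 + 1
11: 71653 = 11·6513 + 10
13: 71653 = 13·5511 + 10
17: 71653 = 17·4214 + 15
19: 71653 = 19·3771 + 4
23: 71653 = 23·3115 + 8
29: 71653 = 29·2470 + 23
31: 71653 = 31·2311 + 12
37: 71653 = 37·1936 + 21
41: 71653 = 41·1747 + 26
43: 71653 = 43·1666 + 15
47: 71653 = 47·1524 + 25
53: 71653 = 53·1351 + 50
59: 71653 = 59·1214 + 27
61: 71653 = 61·1174 + 39
67: 71653 = 67·1069 + 30
71: 71653 = 71·1009 + 14
73: 71653 = 73·981 + 40
79: 71653 = 79·907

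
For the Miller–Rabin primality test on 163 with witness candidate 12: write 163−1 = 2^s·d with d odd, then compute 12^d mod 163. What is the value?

162

163 − 1 = 162 = 2^1 · 81, so d = 81.
12^1 ≡ 12 (mod 163)
12^2 ≡ 12^2 = 144 ≡ 144 (mod 163)
12^4 ≡ 144^2 = 20736 ≡ 35 (mod 163)
12^8 ≡ 35^2 = 1225 ≡ 84 (mod 163)
12^16 ≡ 84^2 = 7056 ≡ 47 (mod 163)
12^32 ≡ 47^2 = 2209 ≡ 90 (mod 163)
12^64 ≡ 90^2 = 8100 ≡ 113 (mod 163)
81 = 64 + 16 + 1 in binary powers of 2.
So 12^81 ≡ 113 · 47 · 12 ≡ 162 (mod 163).
Since 12^d ≡ 162 (mod 163), base 12 does not prove 163 composite.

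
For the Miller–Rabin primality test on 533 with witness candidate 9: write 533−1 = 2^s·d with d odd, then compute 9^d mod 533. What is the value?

9

533 − 1 = 532 = 2^2 · 133, so d = 133.
9^1 ≡ 9 (mod 533)
9^2 ≡ 9^2 = 81 ≡ 81 (mod 533)
9^4 ≡ 81^2 = 6561 ≡ 165 (mod 533)
9^8 ≡ 165^2 = 27225 ≡ 42 (mod 533)
9^16 ≡ 42^2 = 1764 ≡ 165 (mod 533)
9^32 ≡ 165^2 = 27225 ≡ 42 (mod 533)
9^64 ≡ 42^2 = 1764 ≡ 165 (mod 533)
9^128 ≡ 165^2 = 27225 ≡ 42 (mod 533)
133 = 128 + 4 + 1 in binary powers of 2.
So 9^133 ≡ 42 · 165 · 9 ≡ 9 (mod 533).
Squaring chain: 9 → 81; never reaches −1, so base 9 is a Miller–Rabin witness that 533 is composite.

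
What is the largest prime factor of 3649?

3649 = 41 · 89
89 is prime.
So 3649 = 41 · 89; the largest prime factor is 89.

89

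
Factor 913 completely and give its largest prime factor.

913 = 11 · 83
83 is prime.
So 913 = 11 · 83; the largest prime factor is 83.

83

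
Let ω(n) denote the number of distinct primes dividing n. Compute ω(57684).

57684 = 2^2 · 14421
14421 = 3 · 4807
4807 = 11 · 437
437 = 19 · 23
57684 = 2^2 · 3 · 11 · 19 · 23, which has 5 distinct prime factors.

5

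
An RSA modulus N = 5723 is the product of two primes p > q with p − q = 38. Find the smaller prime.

Since p = q + 38, we have 5723 = q(q + 38), so q² + 38q − 5723 = 0.
Discriminant: 38² + 4·5723 = 1444 + 22892 = 24336; √24336 = 156.
q = (−38 + 156)/2 = 59, and p = q + 38 = 97.
Check: 59 · 97 = 5723.

59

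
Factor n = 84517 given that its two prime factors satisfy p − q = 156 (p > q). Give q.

223

Since p = q + 156, we have 84517 = q(q + 156), so q² + 156q − 84517 = 0.
Discriminant: 156² + 4·84517 = 24336 + 338068 = 362404; √362404 = 602.
q = (−156 + 602)/2 = 223, and p = q + 156 = 379.
Check: 223 · 379 = 84517.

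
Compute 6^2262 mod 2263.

2109

6^1 ≡ 6 (mod 2263)
6^2 ≡ 6^2 = 36 ≡ 36 (mod 2263)
6^4 ≡ 36^2 = 1296 ≡ 1296 (mod 2263)
6^8 ≡ 1296^2 = 1679616 ≡ 470 (mod 2263)
6^16 ≡ 470^2 = 220900 ≡ 1389 (mod 2263)
6^32 ≡ 1389^2 = 1929321 ≡ 1245 (mod 2263)
6^64 ≡ 1245^2 = 1550025 ≡ 2133 (mod 2263)
6^128 ≡ 2133^2 = 4549689 ≡ 1059 (mod 2263)
6^256 ≡ 1059^2 = 1121481 ≡ 1296 (mod 2263)
6^512 ≡ 1296^2 = 1679616 ≡ 470 (mod 2263)
6^1024 ≡ 470^2 = 220900 ≡ 1389 (mod 2263)
6^2048 ≡ 1389^2 = 1929321 ≡ 1245 (mod 2263)
2262 = 2048 + 128 + 64 + 16 + 4 + 2 in binary powers of 2.
So 6^2262 ≡ 1245 · 1059 · 2133 · 1389 · 1296 · 36 ≡ 2109 (mod 2263).
Since 2109 ≠ 1, base 6 is a Fermat witness: 2263 is composite.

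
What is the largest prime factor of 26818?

26818 = 2 · 13409
13409 = 11 · 1219
1219 = 23 · 53
53 is prime.
So 26818 = 2 · 11 · 23 · 53; the largest prime factor is 53.

53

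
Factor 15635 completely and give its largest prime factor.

59

15635 = 5 · 3127
3127 = 53 · 59
59 is prime.
So 15635 = 5 · 53 · 59; the largest prime factor is 59.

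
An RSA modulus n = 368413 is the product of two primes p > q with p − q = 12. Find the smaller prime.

601

Since p = q + 12, we have 368413 = q(q + 12), so q² + 12q − 368413 = 0.
Discriminant: 12² + 4·368413 = 144 + 1473652 = 1473796; √1473796 = 1214.
q = (−12 + 1214)/2 = 601, and p = q + 12 = 613.
Check: 601 · 613 = 368413.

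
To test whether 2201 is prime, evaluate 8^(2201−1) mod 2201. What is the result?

900

8^1 ≡ 8 (mod 2201)
8^2 ≡ 8^2 = 64 ≡ 64 (mod 2201)
8^4 ≡ 64^2 = 4096 ≡ 1895 (mod 2201)
8^8 ≡ 1895^2 = 3591025 ≡ 1194 (mod 2201)
8^16 ≡ 1194^2 = 1425636 ≡ 1589 (mod 2201)
8^32 ≡ 1589^2 = 2524921 ≡ 374 (mod 2201)
8^64 ≡ 374^2 = 139876 ≡ 1213 (mod 2201)
8^128 ≡ 1213^2 = 1471369 ≡ 1101 (mod 2201)
8^256 ≡ 1101^2 = 1212201 ≡ 1651 (mod 2201)
8^512 ≡ 1651^2 = 2725801 ≡ 963 (mod 2201)
8^1024 ≡ 963^2 = 927369 ≡ 748 (mod 2201)
8^2048 ≡ 748^2 = 559504 ≡ 450 (mod 2201)
2200 = 2048 + 128 + 16 + 8 in binary powers of 2.
So 8^2200 ≡ 450 · 1101 · 1589 · 1194 ≡ 900 (mod 2201).
Since 900 ≠ 1, base 8 is a Fermat witness: 2201 is composite.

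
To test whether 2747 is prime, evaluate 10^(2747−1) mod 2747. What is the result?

1322

10^1 ≡ 10 (mod 2747)
10^2 ≡ 10^2 = 100 ≡ 100 (mod 2747)
10^4 ≡ 100^2 = 10000 ≡ 1759 (mod 2747)
10^8 ≡ 1759^2 = 3094081 ≡ 959 (mod 2747)
10^16 ≡ 959^2 = 919681 ≡ 2183 (mod 2747)
10^32 ≡ 2183^2 = 4765489 ≡ 2191 (mod 2747)
10^64 ≡ 2191^2 = 4800481 ≡ 1472 (mod 2747)
10^128 ≡ 1472^2 = 2166784 ≡ 2148 (mod 2747)
10^256 ≡ 2148^2 = 4613904 ≡ 1691 (mod 2747)
10^512 ≡ 1691^2 = 2859481 ≡ 2601 (mod 2747)
10^1024 ≡ 2601^2 = 6765201 ≡ 2087 (mod 2747)
10^2048 ≡ 2087^2 = 4355569 ≡ 1574 (mod 2747)
2746 = 2048 + 512 + 128 + 32 + 16 + 8 + 2 in binary powers of 2.
So 10^2746 ≡ 1574 · 2601 · 2148 · 2191 · 2183 · 959 · 100 ≡ 1322 (mod 2747).
Since 1322 ≠ 1, base 10 is a Fermat witness: 2747 is composite.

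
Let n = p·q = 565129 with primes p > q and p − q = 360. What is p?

Since p = q + 360, we have 565129 = q(q + 360), so q² + 360q − 565129 = 0.
Discriminant: 360² + 4·565129 = 129600 + 2260516 = 2390116; √2390116 = 1546.
q = (−360 + 1546)/2 = 593, and p = q + 360 = 953.
Check: 593 · 953 = 565129.

953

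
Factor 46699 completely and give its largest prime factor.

67

46699 = 17 · 2747
2747 = 41 · 67
67 is prime.
So 46699 = 17 · 41 · 67; the largest prime factor is 67.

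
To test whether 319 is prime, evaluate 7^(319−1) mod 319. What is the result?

53

7^1 ≡ 7 (mod 319)
7^2 ≡ 7^2 = 49 ≡ 49 (mod 319)
7^4 ≡ 49^2 = 2401 ≡ 168 (mod 319)
7^8 ≡ 168^2 = 28224 ≡ 152 (mod 319)
7^16 ≡ 152^2 = 23104 ≡ 136 (mod 319)
7^32 ≡ 136^2 = 18496 ≡ 313 (mod 319)
7^64 ≡ 313^2 = 97969 ≡ 36 (mod 319)
7^128 ≡ 36^2 = 1296 ≡ 20 (mod 319)
7^256 ≡ 20^2 = 400 ≡ 81 (mod 319)
318 = 256 + 32 + 16 + 8 + 4 + 2 in binary powers of 2.
So 7^318 ≡ 81 · 313 · 136 · 152 · 168 · 49 ≡ 53 (mod 319).
Since 53 ≠ 1, base 7 is a Fermat witness: 319 is composite.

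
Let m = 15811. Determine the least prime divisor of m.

15811 is odd.
Digit sum 16, not divisible by 3.
Ends in 1: not divisible by 5.
7: 15811 = 7·2258 + 5
11: 15811 = 11·1437 + 4
13: 15811 = 13·1216 + 3
17: 15811 = 17·930 + 1
19: 15811 = 19·832 + 3
23: 15811 = 23·687 + 10
29: 15811 = 29·545 + 6
31: 15811 = 31·510 + 1
37: 15811 = 37·427 + 12
41: 15811 = 41·385 + 26
43: 15811 = 43·367 + 30
47: 15811 = 47·336 + 19
53: 15811 = 53·298 + 17
59: 15811 = 59·267 + 58
61: 15811 = 61·259 + 12
67: 15811 = 67·235 + 66
71: 15811 = 71·222 + 49
73: 15811 = 73·216 + 43
79: 15811 = 79·200 + 11
83: 15811 = 83·190 + 41
89: 15811 = 89·177 + 58
97: 15811 = 97·163

97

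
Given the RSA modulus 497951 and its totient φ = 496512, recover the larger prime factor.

863

φ(n) = (p−1)(q−1) = n − (p+q) + 1, so p + q = 497951 − 496512 + 1 = 1440.
p and q are the roots of t² − 1440t + 497951 = 0.
Discriminant: 1440² − 4·497951 = 2073600 − 1991804 = 81796; √81796 = 286.
q = (1440 − 286)/2 = 577, p = (1440 + 286)/2 = 863.
Check: 577 · 863 = 497951.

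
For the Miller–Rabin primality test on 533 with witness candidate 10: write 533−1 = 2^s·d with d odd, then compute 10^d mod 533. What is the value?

426

533 − 1 = 532 = 2^2 · 133, so d = 133.
10^1 ≡ 10 (mod 533)
10^2 ≡ 10^2 = 100 ≡ 100 (mod 533)
10^4 ≡ 100^2 = 10000 ≡ 406 (mod 533)
10^8 ≡ 406^2 = 164836 ≡ 139 (mod 533)
10^16 ≡ 139^2 = 19321 ≡ 133 (mod 533)
10^32 ≡ 133^2 = 17689 ≡ 100 (mod 533)
10^64 ≡ 100^2 = 10000 ≡ 406 (mod 533)
10^128 ≡ 406^2 = 164836 ≡ 139 (mod 533)
133 = 128 + 4 + 1 in binary powers of 2.
So 10^133 ≡ 139 · 406 · 10 ≡ 426 (mod 533).
Squaring chain: 426 → 256; never reaches −1, so base 10 is a Miller–Rabin witness that 533 is composite.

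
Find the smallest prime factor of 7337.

7337 is odd.
Digit sum 20, not divisible by 3.
Ends in 7: not divisible by 5.
7: 7337 = 7·1048 + 1
11: 7337 = 11·667

11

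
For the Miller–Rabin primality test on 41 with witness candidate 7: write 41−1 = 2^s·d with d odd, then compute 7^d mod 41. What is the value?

38

41 − 1 = 40 = 2^3 · 5, so d = 5.
7^1 ≡ 7 (mod 41)
7^2 ≡ 7^2 = 49 ≡ 8 (mod 41)
7^4 ≡ 8^2 = 64 ≡ 23 (mod 41)
5 = 4 + 1 in binary powers of 2.
So 7^5 ≡ 23 · 7 ≡ 38 (mod 41).
Squaring chain: 38 → 9 → 40; reaches −1, so base 7 does not prove 41 composite.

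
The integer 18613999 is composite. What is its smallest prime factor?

71

18613999 is odd.
Digit sum 46, not divisible by 3.
Ends in 9: not divisible by 5.
7: 18613999 = 7·2659142 + 5
11: 18613999 = 11·1692181 + 8
13: 18613999 = 13·1431846 + 1
17: 18613999 = 17·1094941 + 2
19: 18613999 = 19·979684 + 3
23: 18613999 = 23·809304 + 7
29: 18613999 = 29·641862 + 1
31: 18613999 = 31·600451 + 18
37: 18613999 = 37·503081 + 2
41: 18613999 = 41·453999 + 40
43: 18613999 = 43·432883 + 30
47: 18613999 = 47·396042 + 25
53: 18613999 = 53·351207 + 28
59: 18613999 = 59·315491 + 30
61: 18613999 = 61·305147 + 32
67: 18613999 = 67·277820 + 59
71: 18613999 = 71·262169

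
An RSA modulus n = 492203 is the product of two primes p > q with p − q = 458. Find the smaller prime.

Since p = q + 458, we have 492203 = q(q + 458), so q² + 458q − 492203 = 0.
Discriminant: 458² + 4·492203 = 209764 + 1968812 = 2178576; √2178576 = 1476.
q = (−458 + 1476)/2 = 509, and p = q + 458 = 967.
Check: 509 · 967 = 492203.

509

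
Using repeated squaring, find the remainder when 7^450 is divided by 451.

7^1 ≡ 7 (mod 451)
7^2 ≡ 7^2 = 49 ≡ 49 (mod 451)
7^4 ≡ 49^2 = 2401 ≡ 146 (mod 451)
7^8 ≡ 146^2 = 21316 ≡ 119 (mod 451)
7^16 ≡ 119^2 = 14161 ≡ 180 (mod 451)
7^32 ≡ 180^2 = 32400 ≡ 379 (mod 451)
7^64 ≡ 379^2 = 143641 ≡ 223 (mod 451)
7^128 ≡ 223^2 = 49729 ≡ 119 (mod 451)
7^256 ≡ 119^2 = 14161 ≡ 180 (mod 451)
450 = 256 + 128 + 64 + 2 in binary powers of 2.
So 7^450 ≡ 180 · 119 · 223 · 49 ≡ 419 (mod 451).
Since 419 ≠ 1, base 7 is a Fermat witness: 451 is composite.

419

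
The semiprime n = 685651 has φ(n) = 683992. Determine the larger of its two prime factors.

φ(n) = (p−1)(q−1) = n − (p+q) + 1, so p + q = 685651 − 683992 + 1 = 1660.
p and q are the roots of t² − 1660t + 685651 = 0.
Discriminant: 1660² − 4·685651 = 2755600 − 2742604 = 12996; √12996 = 114.
q = (1660 − 114)/2 = 773, p = (1660 + 114)/2 = 887.
Check: 773 · 887 = 685651.

887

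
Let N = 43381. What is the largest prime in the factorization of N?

71

43381 = 13 · 3337
3337 = 47 · 71
71 is prime.
So 43381 = 13 · 47 · 71; the largest prime factor is 71.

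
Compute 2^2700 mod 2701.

1

2^1 ≡ 2 (mod 2701)
2^2 ≡ 2^2 = 4 ≡ 4 (mod 2701)
2^4 ≡ 4^2 = 16 ≡ 16 (mod 2701)
2^8 ≡ 16^2 = 256 ≡ 256 (mod 2701)
2^16 ≡ 256^2 = 65536 ≡ 712 (mod 2701)
2^32 ≡ 712^2 = 506944 ≡ 1857 (mod 2701)
2^64 ≡ 1857^2 = 3448449 ≡ 1973 (mod 2701)
2^128 ≡ 1973^2 = 3892729 ≡ 588 (mod 2701)
2^256 ≡ 588^2 = 345744 ≡ 16 (mod 2701)
2^512 ≡ 16^2 = 256 ≡ 256 (mod 2701)
2^1024 ≡ 256^2 = 65536 ≡ 712 (mod 2701)
2^2048 ≡ 712^2 = 506944 ≡ 1857 (mod 2701)
2700 = 2048 + 512 + 128 + 8 + 4 in binary powers of 2.
So 2^2700 ≡ 1857 · 256 · 588 · 256 · 16 ≡ 1 (mod 2701).
Since the result is 1, base 2 gives no evidence that 2701 is composite.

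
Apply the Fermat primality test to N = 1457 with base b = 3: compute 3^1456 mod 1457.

307

3^1 ≡ 3 (mod 1457)
3^2 ≡ 3^2 = 9 ≡ 9 (mod 1457)
3^4 ≡ 9^2 = 81 ≡ 81 (mod 1457)
3^8 ≡ 81^2 = 6561 ≡ 733 (mod 1457)
3^16 ≡ 733^2 = 537289 ≡ 1113 (mod 1457)
3^32 ≡ 1113^2 = 1238769 ≡ 319 (mod 1457)
3^64 ≡ 319^2 = 101761 ≡ 1228 (mod 1457)
3^128 ≡ 1228^2 = 1507984 ≡ 1446 (mod 1457)
3^256 ≡ 1446^2 = 2090916 ≡ 121 (mod 1457)
3^512 ≡ 121^2 = 14641 ≡ 71 (mod 1457)
3^1024 ≡ 71^2 = 5041 ≡ 670 (mod 1457)
1456 = 1024 + 256 + 128 + 32 + 16 in binary powers of 2.
So 3^1456 ≡ 670 · 121 · 1446 · 319 · 1113 ≡ 307 (mod 1457).
Since 307 ≠ 1, base 3 is a Fermat witness: 1457 is composite.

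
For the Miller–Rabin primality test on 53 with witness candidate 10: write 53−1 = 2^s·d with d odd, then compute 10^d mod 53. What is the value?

1

53 − 1 = 52 = 2^2 · 13, so d = 13.
10^1 ≡ 10 (mod 53)
10^2 ≡ 10^2 = 100 ≡ 47 (mod 53)
10^4 ≡ 47^2 = 2209 ≡ 36 (mod 53)
10^8 ≡ 36^2 = 1296 ≡ 24 (mod 53)
13 = 8 + 4 + 1 in binary powers of 2.
So 10^13 ≡ 24 · 36 · 10 ≡ 1 (mod 53).
Since 10^d ≡ 1 (mod 53), base 10 does not prove 53 composite.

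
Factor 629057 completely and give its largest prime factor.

629057 = 11 · 57187
57187 = 13 · 4399
4399 = 53 · 83
83 is prime.
So 629057 = 11 · 13 · 53 · 83; the largest prime factor is 83.

83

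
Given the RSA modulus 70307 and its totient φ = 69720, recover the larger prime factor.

421

φ(n) = (p−1)(q−1) = n − (p+q) + 1, so p + q = 70307 − 69720 + 1 = 588.
p and q are the roots of t² − 588t + 70307 = 0.
Discriminant: 588² − 4·70307 = 345744 − 281228 = 64516; √64516 = 254.
q = (588 − 254)/2 = 167, p = (588 + 254)/2 = 421.
Check: 167 · 421 = 70307.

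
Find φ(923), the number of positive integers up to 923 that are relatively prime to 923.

Factor: 923 = 13 · 71.
φ(923) = (13−1) · (71−1) = 12 · 70 = 840.

840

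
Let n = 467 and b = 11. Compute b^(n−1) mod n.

1

11^1 ≡ 11 (mod 467)
11^2 ≡ 11^2 = 121 ≡ 121 (mod 467)
11^4 ≡ 121^2 = 14641 ≡ 164 (mod 467)
11^8 ≡ 164^2 = 26896 ≡ 277 (mod 467)
11^16 ≡ 277^2 = 76729 ≡ 141 (mod 467)
11^32 ≡ 141^2 = 19881 ≡ 267 (mod 467)
11^64 ≡ 267^2 = 71289 ≡ 305 (mod 467)
11^128 ≡ 305^2 = 93025 ≡ 92 (mod 467)
11^256 ≡ 92^2 = 8464 ≡ 58 (mod 467)
466 = 256 + 128 + 64 + 16 + 2 in binary powers of 2.
So 11^466 ≡ 58 · 92 · 305 · 141 · 121 ≡ 1 (mod 467).
Since the result is 1, base 11 gives no evidence that 467 is composite.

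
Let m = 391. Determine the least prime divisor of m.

17

391 is odd.
Digit sum 13, not divisible by 3.
Ends in 1: not divisible by 5.
7: 391 = 7·55 + 6
11: 391 = 11·35 + 6
13: 391 = 13·30 + 1
17: 391 = 17·23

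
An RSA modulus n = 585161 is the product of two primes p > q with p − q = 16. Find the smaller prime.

Since p = q + 16, we have 585161 = q(q + 16), so q² + 16q − 585161 = 0.
Discriminant: 16² + 4·585161 = 256 + 2340644 = 2340900; √2340900 = 1530.
q = (−16 + 1530)/2 = 757, and p = q + 16 = 773.
Check: 757 · 773 = 585161.

757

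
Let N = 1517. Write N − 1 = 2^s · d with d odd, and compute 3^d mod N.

1517 − 1 = 1516 = 2^2 · 379, so d = 379.
3^1 ≡ 3 (mod 1517)
3^2 ≡ 3^2 = 9 ≡ 9 (mod 1517)
3^4 ≡ 9^2 = 81 ≡ 81 (mod 1517)
3^8 ≡ 81^2 = 6561 ≡ 493 (mod 1517)
3^16 ≡ 493^2 = 243049 ≡ 329 (mod 1517)
3^32 ≡ 329^2 = 108241 ≡ 534 (mod 1517)
3^64 ≡ 534^2 = 285156 ≡ 1477 (mod 1517)
3^128 ≡ 1477^2 = 2181529 ≡ 83 (mod 1517)
3^256 ≡ 83^2 = 6889 ≡ 821 (mod 1517)
379 = 256 + 64 + 32 + 16 + 8 + 2 + 1 in binary powers of 2.
So 3^379 ≡ 821 · 1477 · 534 · 329 · 493 · 9 · 3 ≡ 1298 (mod 1517).
Squaring chain: 1298 → 934; never reaches −1, so base 3 is a Miller–Rabin witness that 1517 is composite.

1298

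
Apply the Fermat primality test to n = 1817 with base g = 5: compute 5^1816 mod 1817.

1053

5^1 ≡ 5 (mod 1817)
5^2 ≡ 5^2 = 25 ≡ 25 (mod 1817)
5^4 ≡ 25^2 = 625 ≡ 625 (mod 1817)
5^8 ≡ 625^2 = 390625 ≡ 1787 (mod 1817)
5^16 ≡ 1787^2 = 3193369 ≡ 900 (mod 1817)
5^32 ≡ 900^2 = 810000 ≡ 1435 (mod 1817)
5^64 ≡ 1435^2 = 2059225 ≡ 564 (mod 1817)
5^128 ≡ 564^2 = 318096 ≡ 121 (mod 1817)
5^256 ≡ 121^2 = 14641 ≡ 105 (mod 1817)
5^512 ≡ 105^2 = 11025 ≡ 123 (mod 1817)
5^1024 ≡ 123^2 = 15129 ≡ 593 (mod 1817)
1816 = 1024 + 512 + 256 + 16 + 8 in binary powers of 2.
So 5^1816 ≡ 593 · 123 · 105 · 900 · 1787 ≡ 1053 (mod 1817).
Since 1053 ≠ 1, base 5 is a Fermat witness: 1817 is composite.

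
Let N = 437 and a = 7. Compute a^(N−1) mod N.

64

7^1 ≡ 7 (mod 437)
7^2 ≡ 7^2 = 49 ≡ 49 (mod 437)
7^4 ≡ 49^2 = 2401 ≡ 216 (mod 437)
7^8 ≡ 216^2 = 46656 ≡ 334 (mod 437)
7^16 ≡ 334^2 = 111556 ≡ 121 (mod 437)
7^32 ≡ 121^2 = 14641 ≡ 220 (mod 437)
7^64 ≡ 220^2 = 48400 ≡ 330 (mod 437)
7^128 ≡ 330^2 = 108900 ≡ 87 (mod 437)
7^256 ≡ 87^2 = 7569 ≡ 140 (mod 437)
436 = 256 + 128 + 32 + 16 + 4 in binary powers of 2.
So 7^436 ≡ 140 · 87 · 220 · 121 · 216 ≡ 64 (mod 437).
Since 64 ≠ 1, base 7 is a Fermat witness: 437 is composite.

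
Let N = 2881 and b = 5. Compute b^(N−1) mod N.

5^1 ≡ 5 (mod 2881)
5^2 ≡ 5^2 = 25 ≡ 25 (mod 2881)
5^4 ≡ 25^2 = 625 ≡ 625 (mod 2881)
5^8 ≡ 625^2 = 390625 ≡ 1690 (mod 2881)
5^16 ≡ 1690^2 = 2856100 ≡ 1029 (mod 2881)
5^32 ≡ 1029^2 = 1058841 ≡ 1514 (mod 2881)
5^64 ≡ 1514^2 = 2292196 ≡ 1801 (mod 2881)
5^128 ≡ 1801^2 = 3243601 ≡ 2476 (mod 2881)
5^256 ≡ 2476^2 = 6130576 ≡ 2689 (mod 2881)
5^512 ≡ 2689^2 = 7230721 ≡ 2292 (mod 2881)
5^1024 ≡ 2292^2 = 5253264 ≡ 1201 (mod 2881)
5^2048 ≡ 1201^2 = 1442401 ≡ 1901 (mod 2881)
2880 = 2048 + 512 + 256 + 64 in binary powers of 2.
So 5^2880 ≡ 1901 · 2292 · 2689 · 1801 ≡ 1466 (mod 2881).
Since 1466 ≠ 1, base 5 is a Fermat witness: 2881 is composite.

1466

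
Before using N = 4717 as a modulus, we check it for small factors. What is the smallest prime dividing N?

53

4717 is odd.
Digit sum 19, not divisible by 3.
Ends in 7: not divisible by 5.
7: 4717 = 7·673 + 6
11: 4717 = 11·428 + 9
13: 4717 = 13·362 + 11
17: 4717 = 17·277 + 8
19: 4717 = 19·248 + 5
23: 4717 = 23·205 + 2
29: 4717 = 29·162 + 19
31: 4717 = 31·152 + 5
37: 4717 = 37·127 + 18
41: 4717 = 41·115 + 2
43: 4717 = 43·109 + 30
47: 4717 = 47·100 + 17
53: 4717 = 53·89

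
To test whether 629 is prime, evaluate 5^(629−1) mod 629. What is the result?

404

5^1 ≡ 5 (mod 629)
5^2 ≡ 5^2 = 25 ≡ 25 (mod 629)
5^4 ≡ 25^2 = 625 ≡ 625 (mod 629)
5^8 ≡ 625^2 = 390625 ≡ 16 (mod 629)
5^16 ≡ 16^2 = 256 ≡ 256 (mod 629)
5^32 ≡ 256^2 = 65536 ≡ 120 (mod 629)
5^64 ≡ 120^2 = 14400 ≡ 562 (mod 629)
5^128 ≡ 562^2 = 315844 ≡ 86 (mod 629)
5^256 ≡ 86^2 = 7396 ≡ 477 (mod 629)
5^512 ≡ 477^2 = 227529 ≡ 460 (mod 629)
628 = 512 + 64 + 32 + 16 + 4 in binary powers of 2.
So 5^628 ≡ 460 · 562 · 120 · 256 · 625 ≡ 404 (mod 629).
Since 404 ≠ 1, base 5 is a Fermat witness: 629 is composite.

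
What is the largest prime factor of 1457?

1457 = 31 · 47
47 is prime.
So 1457 = 31 · 47; the largest prime factor is 47.

47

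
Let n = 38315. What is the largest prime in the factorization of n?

97

38315 = 5 · 7663
7663 = 79 · 97
97 is prime.
So 38315 = 5 · 79 · 97; the largest prime factor is 97.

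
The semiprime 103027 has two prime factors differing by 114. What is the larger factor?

Since p = q + 114, we have 103027 = q(q + 114), so q² + 114q − 103027 = 0.
Discriminant: 114² + 4·103027 = 12996 + 412108 = 425104; √425104 = 652.
q = (−114 + 652)/2 = 269, and p = q + 114 = 383.
Check: 269 · 383 = 103027.

383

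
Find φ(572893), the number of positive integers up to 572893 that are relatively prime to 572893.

549120

Factor: 572893 = 41 · 89 · 157.
φ(572893) = (41−1) · (89−1) · (157−1) = 40 · 88 · 156 = 549120.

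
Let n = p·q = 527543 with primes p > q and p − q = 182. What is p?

Since p = q + 182, we have 527543 = q(q + 182), so q² + 182q − 527543 = 0.
Discriminant: 182² + 4·527543 = 33124 + 2110172 = 2143296; √2143296 = 1464.
q = (−182 + 1464)/2 = 641, and p = q + 182 = 823.
Check: 641 · 823 = 527543.

823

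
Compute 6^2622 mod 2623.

6^1 ≡ 6 (mod 2623)
6^2 ≡ 6^2 = 36 ≡ 36 (mod 2623)
6^4 ≡ 36^2 = 1296 ≡ 1296 (mod 2623)
6^8 ≡ 1296^2 = 1679616 ≡ 896 (mod 2623)
6^16 ≡ 896^2 = 802816 ≡ 178 (mod 2623)
6^32 ≡ 178^2 = 31684 ≡ 208 (mod 2623)
6^64 ≡ 208^2 = 43264 ≡ 1296 (mod 2623)
6^128 ≡ 1296^2 = 1679616 ≡ 896 (mod 2623)
6^256 ≡ 896^2 = 802816 ≡ 178 (mod 2623)
6^512 ≡ 178^2 = 31684 ≡ 208 (mod 2623)
6^1024 ≡ 208^2 = 43264 ≡ 1296 (mod 2623)
6^2048 ≡ 1296^2 = 1679616 ≡ 896 (mod 2623)
2622 = 2048 + 512 + 32 + 16 + 8 + 4 + 2 in binary powers of 2.
So 6^2622 ≡ 896 · 208 · 208 · 178 · 896 · 1296 · 36 ≡ 2237 (mod 2623).
Since 2237 ≠ 1, base 6 is a Fermat witness: 2623 is composite.

2237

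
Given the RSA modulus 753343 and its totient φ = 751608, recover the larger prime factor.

φ(n) = (p−1)(q−1) = n − (p+q) + 1, so p + q = 753343 − 751608 + 1 = 1736.
p and q are the roots of t² − 1736t + 753343 = 0.
Discriminant: 1736² − 4·753343 = 3013696 − 3013372 = 324; √324 = 18.
q = (1736 − 18)/2 = 859, p = (1736 + 18)/2 = 877.
Check: 859 · 877 = 753343.

877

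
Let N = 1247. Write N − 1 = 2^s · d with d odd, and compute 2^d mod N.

1247 − 1 = 1246 = 2^1 · 623, so d = 623.
2^1 ≡ 2 (mod 1247)
2^2 ≡ 2^2 = 4 ≡ 4 (mod 1247)
2^4 ≡ 4^2 = 16 ≡ 16 (mod 1247)
2^8 ≡ 16^2 = 256 ≡ 256 (mod 1247)
2^16 ≡ 256^2 = 65536 ≡ 692 (mod 1247)
2^32 ≡ 692^2 = 478864 ≡ 16 (mod 1247)
2^64 ≡ 16^2 = 256 ≡ 256 (mod 1247)
2^128 ≡ 256^2 = 65536 ≡ 692 (mod 1247)
2^256 ≡ 692^2 = 478864 ≡ 16 (mod 1247)
2^512 ≡ 16^2 = 256 ≡ 256 (mod 1247)
623 = 512 + 64 + 32 + 8 + 4 + 2 + 1 in binary powers of 2.
So 2^623 ≡ 256 · 256 · 16 · 256 · 16 · 4 · 2 ≡ 128 (mod 1247).
Squaring chain: 128; never reaches −1, so base 2 is a Miller–Rabin witness that 1247 is composite.

128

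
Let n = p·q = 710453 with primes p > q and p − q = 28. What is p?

857

Since p = q + 28, we have 710453 = q(q + 28), so q² + 28q − 710453 = 0.
Discriminant: 28² + 4·710453 = 784 + 2841812 = 2842596; √2842596 = 1686.
q = (−28 + 1686)/2 = 829, and p = q + 28 = 857.
Check: 829 · 857 = 710453.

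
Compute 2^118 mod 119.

30

2^1 ≡ 2 (mod 119)
2^2 ≡ 2^2 = 4 ≡ 4 (mod 119)
2^4 ≡ 4^2 = 16 ≡ 16 (mod 119)
2^8 ≡ 16^2 = 256 ≡ 18 (mod 119)
2^16 ≡ 18^2 = 324 ≡ 86 (mod 119)
2^32 ≡ 86^2 = 7396 ≡ 18 (mod 119)
2^64 ≡ 18^2 = 324 ≡ 86 (mod 119)
118 = 64 + 32 + 16 + 4 + 2 in binary powers of 2.
So 2^118 ≡ 86 · 18 · 86 · 16 · 4 ≡ 30 (mod 119).
Since 30 ≠ 1, base 2 is a Fermat witness: 119 is composite.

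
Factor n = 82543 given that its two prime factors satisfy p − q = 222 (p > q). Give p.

Since p = q + 222, we have 82543 = q(q + 222), so q² + 222q − 82543 = 0.
Discriminant: 222² + 4·82543 = 49284 + 330172 = 379456; √379456 = 616.
q = (−222 + 616)/2 = 197, and p = q + 222 = 419.
Check: 197 · 419 = 82543.

419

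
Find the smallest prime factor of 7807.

37

7807 is odd.
Digit sum 22, not divisible by 3.
Ends in 7: not divisible by 5.
7: 7807 = 7·1115 + 2
11: 7807 = 11·709 + 8
13: 7807 = 13·600 + 7
17: 7807 = 17·459 + 4
19: 7807 = 19·410 + 17
23: 7807 = 23·339 + 10
29: 7807 = 29·269 + 6
31: 7807 = 31·251 + 26
37: 7807 = 37·211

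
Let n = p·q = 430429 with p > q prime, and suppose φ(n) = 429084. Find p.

823

φ(n) = (p−1)(q−1) = n − (p+q) + 1, so p + q = 430429 − 429084 + 1 = 1346.
p and q are the roots of t² − 1346t + 430429 = 0.
Discriminant: 1346² − 4·430429 = 1811716 − 1721716 = 90000; √90000 = 300.
q = (1346 − 300)/2 = 523, p = (1346 + 300)/2 = 823.
Check: 523 · 823 = 430429.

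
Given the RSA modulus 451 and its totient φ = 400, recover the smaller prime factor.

11

φ(n) = (p−1)(q−1) = n − (p+q) + 1, so p + q = 451 − 400 + 1 = 52.
p and q are the roots of t² − 52t + 451 = 0.
Discriminant: 52² − 4·451 = 2704 − 1804 = 900; √900 = 30.
q = (52 − 30)/2 = 11, p = (52 + 30)/2 = 41.
Check: 11 · 41 = 451.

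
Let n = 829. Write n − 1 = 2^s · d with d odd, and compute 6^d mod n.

583

829 − 1 = 828 = 2^2 · 207, so d = 207.
6^1 ≡ 6 (mod 829)
6^2 ≡ 6^2 = 36 ≡ 36 (mod 829)
6^4 ≡ 36^2 = 1296 ≡ 467 (mod 829)
6^8 ≡ 467^2 = 218089 ≡ 62 (mod 829)
6^16 ≡ 62^2 = 3844 ≡ 528 (mod 829)
6^32 ≡ 528^2 = 278784 ≡ 240 (mod 829)
6^64 ≡ 240^2 = 57600 ≡ 399 (mod 829)
6^128 ≡ 399^2 = 159201 ≡ 33 (mod 829)
207 = 128 + 64 + 8 + 4 + 2 + 1 in binary powers of 2.
So 6^207 ≡ 33 · 399 · 62 · 467 · 36 · 6 ≡ 583 (mod 829).
Squaring chain: 583 → 828; reaches −1, so base 6 does not prove 829 composite.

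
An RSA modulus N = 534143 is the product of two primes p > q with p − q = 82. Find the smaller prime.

Since p = q + 82, we have 534143 = q(q + 82), so q² + 82q − 534143 = 0.
Discriminant: 82² + 4·534143 = 6724 + 2136572 = 2143296; √2143296 = 1464.
q = (−82 + 1464)/2 = 691, and p = q + 82 = 773.
Check: 691 · 773 = 534143.

691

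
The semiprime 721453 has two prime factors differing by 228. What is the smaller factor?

743

Since p = q + 228, we have 721453 = q(q + 228), so q² + 228q − 721453 = 0.
Discriminant: 228² + 4·721453 = 51984 + 2885812 = 2937796; √2937796 = 1714.
q = (−228 + 1714)/2 = 743, and p = q + 228 = 971.
Check: 743 · 971 = 721453.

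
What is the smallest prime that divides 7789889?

7789889 is odd.
Digit sum 56, not divisible by 3.
Ends in 9: not divisible by 5.
7: 7789889 = 7·1112841 + 2
11: 7789889 = 11·708171 + 8
13: 7789889 = 13·599222 + 3
17: 7789889 = 17·458228 + 13
19: 7789889 = 19·409994 + 3
23: 7789889 = 23·338690 + 19
29: 7789889 = 29·268616 + 25
31: 7789889 = 31·251286 + 23
37: 7789889 = 37·210537 + 20
41: 7789889 = 41·189997 + 12
43: 7789889 = 43·181160 + 9
47: 7789889 = 47·165742 + 15
53: 7789889 = 53·146979 + 2
59: 7789889 = 59·132032 + 1
61: 7789889 = 61·127703 + 6
67: 7789889 = 67·116267

67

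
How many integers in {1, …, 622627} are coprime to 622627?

598560

Factor: 622627 = 59 · 61 · 173.
φ(622627) = (59−1) · (61−1) · (173−1) = 58 · 60 · 172 = 598560.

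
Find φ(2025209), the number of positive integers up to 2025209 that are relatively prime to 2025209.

Factor: 2025209 = 67 · 167 · 181.
φ(2025209) = (67−1) · (167−1) · (181−1) = 66 · 166 · 180 = 1972080.

1972080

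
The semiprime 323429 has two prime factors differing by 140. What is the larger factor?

Since p = q + 140, we have 323429 = q(q + 140), so q² + 140q − 323429 = 0.
Discriminant: 140² + 4·323429 = 19600 + 1293716 = 1313316; √1313316 = 1146.
q = (−140 + 1146)/2 = 503, and p = q + 140 = 643.
Check: 503 · 643 = 323429.

643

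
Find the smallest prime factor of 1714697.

1714697 is odd.
Digit sum 35, not divisible by 3.
Ends in 7: not divisible by 5.
7: 1714697 = 7·244956 + 5
11: 1714697 = 11·155881 + 6
13: 1714697 = 13·131899 + 10
17: 1714697 = 17·100864 + 9
19: 1714697 = 19·90247 + 4
23: 1714697 = 23·74552 + 1
29: 1714697 = 29·59127 + 14
31: 1714697 = 31·55312 + 25
37: 1714697 = 37·46343 + 6
41: 1714697 = 41·41821 + 36
43: 1714697 = 43·39876 + 29
47: 1714697 = 47·36482 + 43
53: 1714697 = 53·32352 + 41
59: 1714697 = 59·29062 + 39
61: 1714697 = 61·28109 + 48
67: 1714697 = 67·25592 + 33
71: 1714697 = 71·24150 + 47
73: 1714697 = 73·23489

73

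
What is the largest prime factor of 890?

89

890 = 2 · 445
445 = 5 · 89
89 is prime.
So 890 = 2 · 5 · 89; the largest prime factor is 89.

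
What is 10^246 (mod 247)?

10^1 ≡ 10 (mod 247)
10^2 ≡ 10^2 = 100 ≡ 100 (mod 247)
10^4 ≡ 100^2 = 10000 ≡ 120 (mod 247)
10^8 ≡ 120^2 = 14400 ≡ 74 (mod 247)
10^16 ≡ 74^2 = 5476 ≡ 42 (mod 247)
10^32 ≡ 42^2 = 1764 ≡ 35 (mod 247)
10^64 ≡ 35^2 = 1225 ≡ 237 (mod 247)
10^128 ≡ 237^2 = 56169 ≡ 100 (mod 247)
246 = 128 + 64 + 32 + 16 + 4 + 2 in binary powers of 2.
So 10^246 ≡ 100 · 237 · 35 · 42 · 120 · 100 ≡ 235 (mod 247).
Since 235 ≠ 1, base 10 is a Fermat witness: 247 is composite.

235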